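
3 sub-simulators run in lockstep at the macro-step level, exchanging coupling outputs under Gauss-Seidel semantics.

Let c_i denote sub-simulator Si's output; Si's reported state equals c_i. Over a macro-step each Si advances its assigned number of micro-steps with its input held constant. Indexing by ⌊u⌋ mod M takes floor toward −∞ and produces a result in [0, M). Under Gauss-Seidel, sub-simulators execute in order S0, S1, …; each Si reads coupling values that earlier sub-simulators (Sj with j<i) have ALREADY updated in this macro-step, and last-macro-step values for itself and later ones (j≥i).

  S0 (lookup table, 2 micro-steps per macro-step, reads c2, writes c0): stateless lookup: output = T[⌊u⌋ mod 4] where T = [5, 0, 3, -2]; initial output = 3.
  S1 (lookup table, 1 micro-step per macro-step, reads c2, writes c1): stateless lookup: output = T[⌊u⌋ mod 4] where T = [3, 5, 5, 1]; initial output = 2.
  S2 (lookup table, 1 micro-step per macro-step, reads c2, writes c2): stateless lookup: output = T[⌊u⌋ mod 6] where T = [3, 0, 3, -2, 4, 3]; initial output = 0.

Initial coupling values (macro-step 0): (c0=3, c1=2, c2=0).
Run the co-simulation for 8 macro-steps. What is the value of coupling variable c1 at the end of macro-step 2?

c1 at macro-step 2 = 1

macro 1: S0 reads c2=0 → after 2×micro: 5; S1 reads c2=0 → after 1×micro: 3; S2 reads c2=0 → after 1×micro: 3 ⇒ (c0=5, c1=3, c2=3)
macro 2: S0 reads c2=3 → after 2×micro: -2; S1 reads c2=3 → after 1×micro: 1; S2 reads c2=3 → after 1×micro: -2 ⇒ (c0=-2, c1=1, c2=-2)
macro 3: S0 reads c2=-2 → after 2×micro: 3; S1 reads c2=-2 → after 1×micro: 5; S2 reads c2=-2 → after 1×micro: 4 ⇒ (c0=3, c1=5, c2=4)
macro 4: S0 reads c2=4 → after 2×micro: 5; S1 reads c2=4 → after 1×micro: 3; S2 reads c2=4 → after 1×micro: 4 ⇒ (c0=5, c1=3, c2=4)
macro 5: S0 reads c2=4 → after 2×micro: 5; S1 reads c2=4 → after 1×micro: 3; S2 reads c2=4 → after 1×micro: 4 ⇒ (c0=5, c1=3, c2=4)
macro 6: S0 reads c2=4 → after 2×micro: 5; S1 reads c2=4 → after 1×micro: 3; S2 reads c2=4 → after 1×micro: 4 ⇒ (c0=5, c1=3, c2=4)
macro 7: S0 reads c2=4 → after 2×micro: 5; S1 reads c2=4 → after 1×micro: 3; S2 reads c2=4 → after 1×micro: 4 ⇒ (c0=5, c1=3, c2=4)
macro 8: S0 reads c2=4 → after 2×micro: 5; S1 reads c2=4 → after 1×micro: 3; S2 reads c2=4 → after 1×micro: 4 ⇒ (c0=5, c1=3, c2=4)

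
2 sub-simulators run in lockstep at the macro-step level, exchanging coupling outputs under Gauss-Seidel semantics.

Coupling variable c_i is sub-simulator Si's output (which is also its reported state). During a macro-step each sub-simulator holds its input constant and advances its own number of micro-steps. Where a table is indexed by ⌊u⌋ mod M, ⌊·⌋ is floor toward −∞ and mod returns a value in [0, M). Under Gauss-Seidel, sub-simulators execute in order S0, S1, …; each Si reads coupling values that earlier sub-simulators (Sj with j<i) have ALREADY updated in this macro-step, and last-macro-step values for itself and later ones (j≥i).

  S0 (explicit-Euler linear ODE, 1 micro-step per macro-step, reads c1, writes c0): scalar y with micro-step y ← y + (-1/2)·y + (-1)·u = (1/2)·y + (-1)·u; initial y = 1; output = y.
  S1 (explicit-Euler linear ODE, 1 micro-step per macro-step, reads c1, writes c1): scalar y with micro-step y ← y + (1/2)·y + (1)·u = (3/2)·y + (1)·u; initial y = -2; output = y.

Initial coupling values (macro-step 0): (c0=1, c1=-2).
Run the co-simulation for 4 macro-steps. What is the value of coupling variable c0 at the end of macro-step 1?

c0 at macro-step 1 = 5/2

macro 1: S0 reads c1=-2 → after 1×micro: 5/2; S1 reads c1=-2 → after 1×micro: -5 ⇒ (c0=5/2, c1=-5)
macro 2: S0 reads c1=-5 → after 1×micro: 25/4; S1 reads c1=-5 → after 1×micro: -25/2 ⇒ (c0=25/4, c1=-25/2)
macro 3: S0 reads c1=-25/2 → after 1×micro: 125/8; S1 reads c1=-25/2 → after 1×micro: -125/4 ⇒ (c0=125/8, c1=-125/4)
macro 4: S0 reads c1=-125/4 → after 1×micro: 625/16; S1 reads c1=-125/4 → after 1×micro: -625/8 ⇒ (c0=625/16, c1=-625/8)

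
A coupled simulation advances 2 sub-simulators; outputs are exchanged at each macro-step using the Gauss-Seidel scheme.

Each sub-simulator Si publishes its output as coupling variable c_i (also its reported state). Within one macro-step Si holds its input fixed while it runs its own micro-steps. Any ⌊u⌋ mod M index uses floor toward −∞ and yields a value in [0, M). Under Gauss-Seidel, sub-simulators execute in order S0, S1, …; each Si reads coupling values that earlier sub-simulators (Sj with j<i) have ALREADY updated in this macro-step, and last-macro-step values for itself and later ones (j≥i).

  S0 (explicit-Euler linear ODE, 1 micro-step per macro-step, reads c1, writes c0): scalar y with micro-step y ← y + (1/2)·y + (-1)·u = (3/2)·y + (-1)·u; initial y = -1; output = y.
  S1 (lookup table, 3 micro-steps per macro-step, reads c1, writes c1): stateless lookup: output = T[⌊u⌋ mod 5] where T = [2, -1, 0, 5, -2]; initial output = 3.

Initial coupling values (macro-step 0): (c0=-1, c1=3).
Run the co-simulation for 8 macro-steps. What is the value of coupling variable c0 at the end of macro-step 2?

macro 1: S0 reads c1=3 → after 1×micro: -9/2; S1 reads c1=3 → after 3×micro: 5 ⇒ (c0=-9/2, c1=5)
macro 2: S0 reads c1=5 → after 1×micro: -47/4; S1 reads c1=5 → after 3×micro: 2 ⇒ (c0=-47/4, c1=2)
macro 3: S0 reads c1=2 → after 1×micro: -157/8; S1 reads c1=2 → after 3×micro: 0 ⇒ (c0=-157/8, c1=0)
macro 4: S0 reads c1=0 → after 1×micro: -471/16; S1 reads c1=0 → after 3×micro: 2 ⇒ (c0=-471/16, c1=2)
macro 5: S0 reads c1=2 → after 1×micro: -1477/32; S1 reads c1=2 → after 3×micro: 0 ⇒ (c0=-1477/32, c1=0)
macro 6: S0 reads c1=0 → after 1×micro: -4431/64; S1 reads c1=0 → after 3×micro: 2 ⇒ (c0=-4431/64, c1=2)
macro 7: S0 reads c1=2 → after 1×micro: -13549/128; S1 reads c1=2 → after 3×micro: 0 ⇒ (c0=-13549/128, c1=0)
macro 8: S0 reads c1=0 → after 1×micro: -40647/256; S1 reads c1=0 → after 3×micro: 2 ⇒ (c0=-40647/256, c1=2)

c0 at macro-step 2 = -47/4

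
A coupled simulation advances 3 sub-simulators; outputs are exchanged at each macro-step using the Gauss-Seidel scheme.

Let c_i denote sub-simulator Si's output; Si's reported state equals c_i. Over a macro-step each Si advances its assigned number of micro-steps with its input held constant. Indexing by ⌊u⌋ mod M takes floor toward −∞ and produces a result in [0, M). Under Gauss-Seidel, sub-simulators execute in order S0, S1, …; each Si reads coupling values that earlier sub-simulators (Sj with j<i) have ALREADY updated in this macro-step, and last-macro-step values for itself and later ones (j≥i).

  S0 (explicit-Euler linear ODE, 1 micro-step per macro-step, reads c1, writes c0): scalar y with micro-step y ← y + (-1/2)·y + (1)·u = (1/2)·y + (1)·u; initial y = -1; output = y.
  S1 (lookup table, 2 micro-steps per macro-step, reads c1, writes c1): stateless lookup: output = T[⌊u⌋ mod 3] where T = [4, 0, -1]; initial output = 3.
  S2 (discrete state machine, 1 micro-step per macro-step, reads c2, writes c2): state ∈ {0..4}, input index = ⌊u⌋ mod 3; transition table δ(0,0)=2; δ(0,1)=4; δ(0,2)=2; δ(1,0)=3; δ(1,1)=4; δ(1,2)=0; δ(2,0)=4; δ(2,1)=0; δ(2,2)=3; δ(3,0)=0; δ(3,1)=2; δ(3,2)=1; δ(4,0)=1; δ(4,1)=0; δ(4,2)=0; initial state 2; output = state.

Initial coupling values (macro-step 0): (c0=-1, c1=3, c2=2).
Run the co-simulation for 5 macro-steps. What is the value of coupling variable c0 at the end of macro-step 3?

macro 1: S0 reads c1=3 → after 1×micro: 5/2; S1 reads c1=3 → after 2×micro: 4; S2 reads c2=2 → after 1×micro: 3 ⇒ (c0=5/2, c1=4, c2=3)
macro 2: S0 reads c1=4 → after 1×micro: 21/4; S1 reads c1=4 → after 2×micro: 0; S2 reads c2=3 → after 1×micro: 0 ⇒ (c0=21/4, c1=0, c2=0)
macro 3: S0 reads c1=0 → after 1×micro: 21/8; S1 reads c1=0 → after 2×micro: 4; S2 reads c2=0 → after 1×micro: 2 ⇒ (c0=21/8, c1=4, c2=2)
macro 4: S0 reads c1=4 → after 1×micro: 85/16; S1 reads c1=4 → after 2×micro: 0; S2 reads c2=2 → after 1×micro: 3 ⇒ (c0=85/16, c1=0, c2=3)
macro 5: S0 reads c1=0 → after 1×micro: 85/32; S1 reads c1=0 → after 2×micro: 4; S2 reads c2=3 → after 1×micro: 0 ⇒ (c0=85/32, c1=4, c2=0)

c0 at macro-step 3 = 21/8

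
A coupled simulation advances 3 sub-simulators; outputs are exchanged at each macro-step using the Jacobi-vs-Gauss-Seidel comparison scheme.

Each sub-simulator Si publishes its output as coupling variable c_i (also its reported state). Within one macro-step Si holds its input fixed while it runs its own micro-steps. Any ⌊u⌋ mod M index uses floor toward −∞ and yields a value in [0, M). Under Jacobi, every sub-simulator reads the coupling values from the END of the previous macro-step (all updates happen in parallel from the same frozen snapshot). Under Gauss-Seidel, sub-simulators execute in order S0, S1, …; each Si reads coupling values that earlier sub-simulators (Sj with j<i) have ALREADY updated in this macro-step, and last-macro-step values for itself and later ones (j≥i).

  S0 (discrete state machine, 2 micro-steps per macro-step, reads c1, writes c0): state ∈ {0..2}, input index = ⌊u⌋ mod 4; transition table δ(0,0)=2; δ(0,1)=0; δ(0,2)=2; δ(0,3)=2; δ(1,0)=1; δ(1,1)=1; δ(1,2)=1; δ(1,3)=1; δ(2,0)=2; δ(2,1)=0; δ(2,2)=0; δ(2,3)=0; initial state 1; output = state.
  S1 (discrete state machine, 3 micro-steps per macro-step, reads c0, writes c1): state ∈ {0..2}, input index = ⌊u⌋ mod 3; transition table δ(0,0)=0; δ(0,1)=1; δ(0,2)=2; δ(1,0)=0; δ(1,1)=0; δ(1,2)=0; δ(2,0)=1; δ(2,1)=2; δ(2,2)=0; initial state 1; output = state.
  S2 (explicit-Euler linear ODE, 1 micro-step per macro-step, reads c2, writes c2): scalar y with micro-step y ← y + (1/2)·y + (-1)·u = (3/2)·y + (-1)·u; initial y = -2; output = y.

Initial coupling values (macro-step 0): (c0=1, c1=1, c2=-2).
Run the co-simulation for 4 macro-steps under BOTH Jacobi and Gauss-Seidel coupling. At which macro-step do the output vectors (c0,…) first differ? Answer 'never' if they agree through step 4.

[Jacobi] macro 1: S0 reads c1=1 → after 2×micro: 1; S1 reads c0=1 → after 3×micro: 0; S2 reads c2=-2 → after 1×micro: -1 ⇒ (c0=1, c1=0, c2=-1)
[Jacobi] macro 2: S0 reads c1=0 → after 2×micro: 1; S1 reads c0=1 → after 3×micro: 1; S2 reads c2=-1 → after 1×micro: -1/2 ⇒ (c0=1, c1=1, c2=-1/2)
[Jacobi] macro 3: S0 reads c1=1 → after 2×micro: 1; S1 reads c0=1 → after 3×micro: 0; S2 reads c2=-1/2 → after 1×micro: -1/4 ⇒ (c0=1, c1=0, c2=-1/4)
[Jacobi] macro 4: S0 reads c1=0 → after 2×micro: 1; S1 reads c0=1 → after 3×micro: 1; S2 reads c2=-1/4 → after 1×micro: -1/8 ⇒ (c0=1, c1=1, c2=-1/8)
[Gauss-Seidel] macro 1: S0 reads c1=1 → after 2×micro: 1; S1 reads c0=1 → after 3×micro: 0; S2 reads c2=-2 → after 1×micro: -1 ⇒ (c0=1, c1=0, c2=-1)
[Gauss-Seidel] macro 2: S0 reads c1=0 → after 2×micro: 1; S1 reads c0=1 → after 3×micro: 1; S2 reads c2=-1 → after 1×micro: -1/2 ⇒ (c0=1, c1=1, c2=-1/2)
[Gauss-Seidel] macro 3: S0 reads c1=1 → after 2×micro: 1; S1 reads c0=1 → after 3×micro: 0; S2 reads c2=-1/2 → after 1×micro: -1/4 ⇒ (c0=1, c1=0, c2=-1/4)
[Gauss-Seidel] macro 4: S0 reads c1=0 → after 2×micro: 1; S1 reads c0=1 → after 3×micro: 1; S2 reads c2=-1/4 → after 1×micro: -1/8 ⇒ (c0=1, c1=1, c2=-1/8)

first divergence at macro-step: never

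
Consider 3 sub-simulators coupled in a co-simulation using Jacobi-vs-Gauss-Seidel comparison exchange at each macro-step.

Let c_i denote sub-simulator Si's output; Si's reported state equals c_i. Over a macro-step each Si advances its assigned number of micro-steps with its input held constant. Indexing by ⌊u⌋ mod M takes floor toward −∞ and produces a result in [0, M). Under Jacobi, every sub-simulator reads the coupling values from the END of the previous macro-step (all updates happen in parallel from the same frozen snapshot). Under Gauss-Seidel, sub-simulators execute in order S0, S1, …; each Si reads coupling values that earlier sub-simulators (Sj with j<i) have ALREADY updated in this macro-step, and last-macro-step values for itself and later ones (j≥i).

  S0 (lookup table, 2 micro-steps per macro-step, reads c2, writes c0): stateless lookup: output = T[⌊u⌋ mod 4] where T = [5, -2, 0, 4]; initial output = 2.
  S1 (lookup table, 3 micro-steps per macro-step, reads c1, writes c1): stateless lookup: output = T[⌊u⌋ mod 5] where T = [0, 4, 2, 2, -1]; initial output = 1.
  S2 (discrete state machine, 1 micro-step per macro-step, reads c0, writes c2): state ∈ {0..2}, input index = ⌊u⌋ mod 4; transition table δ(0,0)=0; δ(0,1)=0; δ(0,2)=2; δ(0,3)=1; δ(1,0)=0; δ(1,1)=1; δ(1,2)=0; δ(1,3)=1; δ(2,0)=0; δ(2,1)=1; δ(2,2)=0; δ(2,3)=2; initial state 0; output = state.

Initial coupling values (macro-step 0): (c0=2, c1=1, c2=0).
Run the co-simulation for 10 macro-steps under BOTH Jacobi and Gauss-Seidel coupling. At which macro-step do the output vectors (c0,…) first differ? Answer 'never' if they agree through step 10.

first divergence at macro-step: 1

[Jacobi] macro 1: S0 reads c2=0 → after 2×micro: 5; S1 reads c1=1 → after 3×micro: 4; S2 reads c0=2 → after 1×micro: 2 ⇒ (c0=5, c1=4, c2=2)
[Jacobi] macro 2: S0 reads c2=2 → after 2×micro: 0; S1 reads c1=4 → after 3×micro: -1; S2 reads c0=5 → after 1×micro: 1 ⇒ (c0=0, c1=-1, c2=1)
[Jacobi] macro 3: S0 reads c2=1 → after 2×micro: -2; S1 reads c1=-1 → after 3×micro: -1; S2 reads c0=0 → after 1×micro: 0 ⇒ (c0=-2, c1=-1, c2=0)
[Jacobi] macro 4: S0 reads c2=0 → after 2×micro: 5; S1 reads c1=-1 → after 3×micro: -1; S2 reads c0=-2 → after 1×micro: 2 ⇒ (c0=5, c1=-1, c2=2)
[Jacobi] macro 5: S0 reads c2=2 → after 2×micro: 0; S1 reads c1=-1 → after 3×micro: -1; S2 reads c0=5 → after 1×micro: 1 ⇒ (c0=0, c1=-1, c2=1)
[Jacobi] macro 6: S0 reads c2=1 → after 2×micro: -2; S1 reads c1=-1 → after 3×micro: -1; S2 reads c0=0 → after 1×micro: 0 ⇒ (c0=-2, c1=-1, c2=0)
[Jacobi] macro 7: S0 reads c2=0 → after 2×micro: 5; S1 reads c1=-1 → after 3×micro: -1; S2 reads c0=-2 → after 1×micro: 2 ⇒ (c0=5, c1=-1, c2=2)
[Jacobi] macro 8: S0 reads c2=2 → after 2×micro: 0; S1 reads c1=-1 → after 3×micro: -1; S2 reads c0=5 → after 1×micro: 1 ⇒ (c0=0, c1=-1, c2=1)
[Jacobi] macro 9: S0 reads c2=1 → after 2×micro: -2; S1 reads c1=-1 → after 3×micro: -1; S2 reads c0=0 → after 1×micro: 0 ⇒ (c0=-2, c1=-1, c2=0)
[Jacobi] macro 10: S0 reads c2=0 → after 2×micro: 5; S1 reads c1=-1 → after 3×micro: -1; S2 reads c0=-2 → after 1×micro: 2 ⇒ (c0=5, c1=-1, c2=2)
[Gauss-Seidel] macro 1: S0 reads c2=0 → after 2×micro: 5; S1 reads c1=1 → after 3×micro: 4; S2 reads c0=5 → after 1×micro: 0 ⇒ (c0=5, c1=4, c2=0)
[Gauss-Seidel] macro 2: S0 reads c2=0 → after 2×micro: 5; S1 reads c1=4 → after 3×micro: -1; S2 reads c0=5 → after 1×micro: 0 ⇒ (c0=5, c1=-1, c2=0)
[Gauss-Seidel] macro 3: S0 reads c2=0 → after 2×micro: 5; S1 reads c1=-1 → after 3×micro: -1; S2 reads c0=5 → after 1×micro: 0 ⇒ (c0=5, c1=-1, c2=0)
[Gauss-Seidel] macro 4: S0 reads c2=0 → after 2×micro: 5; S1 reads c1=-1 → after 3×micro: -1; S2 reads c0=5 → after 1×micro: 0 ⇒ (c0=5, c1=-1, c2=0)
[Gauss-Seidel] macro 5: S0 reads c2=0 → after 2×micro: 5; S1 reads c1=-1 → after 3×micro: -1; S2 reads c0=5 → after 1×micro: 0 ⇒ (c0=5, c1=-1, c2=0)
[Gauss-Seidel] macro 6: S0 reads c2=0 → after 2×micro: 5; S1 reads c1=-1 → after 3×micro: -1; S2 reads c0=5 → after 1×micro: 0 ⇒ (c0=5, c1=-1, c2=0)
[Gauss-Seidel] macro 7: S0 reads c2=0 → after 2×micro: 5; S1 reads c1=-1 → after 3×micro: -1; S2 reads c0=5 → after 1×micro: 0 ⇒ (c0=5, c1=-1, c2=0)
[Gauss-Seidel] macro 8: S0 reads c2=0 → after 2×micro: 5; S1 reads c1=-1 → after 3×micro: -1; S2 reads c0=5 → after 1×micro: 0 ⇒ (c0=5, c1=-1, c2=0)
[Gauss-Seidel] macro 9: S0 reads c2=0 → after 2×micro: 5; S1 reads c1=-1 → after 3×micro: -1; S2 reads c0=5 → after 1×micro: 0 ⇒ (c0=5, c1=-1, c2=0)
[Gauss-Seidel] macro 10: S0 reads c2=0 → after 2×micro: 5; S1 reads c1=-1 → after 3×micro: -1; S2 reads c0=5 → after 1×micro: 0 ⇒ (c0=5, c1=-1, c2=0)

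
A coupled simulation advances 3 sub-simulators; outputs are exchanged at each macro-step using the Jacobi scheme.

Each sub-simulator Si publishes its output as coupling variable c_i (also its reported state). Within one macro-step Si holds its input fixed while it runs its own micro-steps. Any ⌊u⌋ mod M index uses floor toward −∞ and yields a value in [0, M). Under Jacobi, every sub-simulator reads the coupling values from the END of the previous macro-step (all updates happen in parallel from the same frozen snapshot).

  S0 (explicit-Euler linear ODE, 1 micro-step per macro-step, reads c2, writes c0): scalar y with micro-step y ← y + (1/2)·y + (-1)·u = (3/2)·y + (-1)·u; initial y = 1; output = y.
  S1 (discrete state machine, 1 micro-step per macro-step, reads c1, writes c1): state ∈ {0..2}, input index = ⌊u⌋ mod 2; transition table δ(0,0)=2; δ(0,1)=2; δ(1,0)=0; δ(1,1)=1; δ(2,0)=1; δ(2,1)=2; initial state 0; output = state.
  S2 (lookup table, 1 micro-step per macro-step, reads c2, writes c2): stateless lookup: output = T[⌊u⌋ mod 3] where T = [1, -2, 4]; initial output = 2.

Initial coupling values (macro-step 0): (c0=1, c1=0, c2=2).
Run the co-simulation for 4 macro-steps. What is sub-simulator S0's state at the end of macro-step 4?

S0 state at macro-step 4 = -91/16

macro 1: S0 reads c2=2 → after 1×micro: -1/2; S1 reads c1=0 → after 1×micro: 2; S2 reads c2=2 → after 1×micro: 4 ⇒ (c0=-1/2, c1=2, c2=4)
macro 2: S0 reads c2=4 → after 1×micro: -19/4; S1 reads c1=2 → after 1×micro: 1; S2 reads c2=4 → after 1×micro: -2 ⇒ (c0=-19/4, c1=1, c2=-2)
macro 3: S0 reads c2=-2 → after 1×micro: -41/8; S1 reads c1=1 → after 1×micro: 1; S2 reads c2=-2 → after 1×micro: -2 ⇒ (c0=-41/8, c1=1, c2=-2)
macro 4: S0 reads c2=-2 → after 1×micro: -91/16; S1 reads c1=1 → after 1×micro: 1; S2 reads c2=-2 → after 1×micro: -2 ⇒ (c0=-91/16, c1=1, c2=-2)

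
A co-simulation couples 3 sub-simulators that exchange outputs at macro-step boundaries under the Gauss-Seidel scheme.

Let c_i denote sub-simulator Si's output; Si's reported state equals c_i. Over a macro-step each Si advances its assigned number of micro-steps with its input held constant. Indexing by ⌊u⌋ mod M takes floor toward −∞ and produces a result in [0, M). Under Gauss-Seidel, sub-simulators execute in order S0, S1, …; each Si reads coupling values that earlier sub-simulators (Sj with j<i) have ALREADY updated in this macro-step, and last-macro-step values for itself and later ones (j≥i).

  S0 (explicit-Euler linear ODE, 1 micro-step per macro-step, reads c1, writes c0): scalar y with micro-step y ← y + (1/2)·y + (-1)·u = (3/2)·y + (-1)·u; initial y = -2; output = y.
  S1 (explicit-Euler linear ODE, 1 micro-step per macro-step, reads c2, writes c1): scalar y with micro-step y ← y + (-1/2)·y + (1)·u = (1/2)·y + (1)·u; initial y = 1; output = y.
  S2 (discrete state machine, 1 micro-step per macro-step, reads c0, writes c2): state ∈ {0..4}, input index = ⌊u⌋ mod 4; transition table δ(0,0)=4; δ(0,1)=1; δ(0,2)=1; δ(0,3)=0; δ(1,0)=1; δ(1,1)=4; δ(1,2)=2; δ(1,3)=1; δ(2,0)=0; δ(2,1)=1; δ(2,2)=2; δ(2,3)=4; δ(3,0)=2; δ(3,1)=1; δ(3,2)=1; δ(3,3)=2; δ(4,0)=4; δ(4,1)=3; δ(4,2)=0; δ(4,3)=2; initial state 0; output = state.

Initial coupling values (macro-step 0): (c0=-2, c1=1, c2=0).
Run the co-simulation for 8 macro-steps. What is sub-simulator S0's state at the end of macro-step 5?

macro 1: S0 reads c1=1 → after 1×micro: -4; S1 reads c2=0 → after 1×micro: 1/2; S2 reads c0=-4 → after 1×micro: 4 ⇒ (c0=-4, c1=1/2, c2=4)
macro 2: S0 reads c1=1/2 → after 1×micro: -13/2; S1 reads c2=4 → after 1×micro: 17/4; S2 reads c0=-13/2 → after 1×micro: 3 ⇒ (c0=-13/2, c1=17/4, c2=3)
macro 3: S0 reads c1=17/4 → after 1×micro: -14; S1 reads c2=3 → after 1×micro: 41/8; S2 reads c0=-14 → after 1×micro: 1 ⇒ (c0=-14, c1=41/8, c2=1)
macro 4: S0 reads c1=41/8 → after 1×micro: -209/8; S1 reads c2=1 → after 1×micro: 57/16; S2 reads c0=-209/8 → after 1×micro: 4 ⇒ (c0=-209/8, c1=57/16, c2=4)
macro 5: S0 reads c1=57/16 → after 1×micro: -171/4; S1 reads c2=4 → after 1×micro: 185/32; S2 reads c0=-171/4 → after 1×micro: 3 ⇒ (c0=-171/4, c1=185/32, c2=3)
macro 6: S0 reads c1=185/32 → after 1×micro: -2237/32; S1 reads c2=3 → after 1×micro: 377/64; S2 reads c0=-2237/32 → after 1×micro: 1 ⇒ (c0=-2237/32, c1=377/64, c2=1)
macro 7: S0 reads c1=377/64 → after 1×micro: -443/4; S1 reads c2=1 → after 1×micro: 505/128; S2 reads c0=-443/4 → after 1×micro: 4 ⇒ (c0=-443/4, c1=505/128, c2=4)
macro 8: S0 reads c1=505/128 → after 1×micro: -21769/128; S1 reads c2=4 → after 1×micro: 1529/256; S2 reads c0=-21769/128 → after 1×micro: 3 ⇒ (c0=-21769/128, c1=1529/256, c2=3)

S0 state at macro-step 5 = -171/4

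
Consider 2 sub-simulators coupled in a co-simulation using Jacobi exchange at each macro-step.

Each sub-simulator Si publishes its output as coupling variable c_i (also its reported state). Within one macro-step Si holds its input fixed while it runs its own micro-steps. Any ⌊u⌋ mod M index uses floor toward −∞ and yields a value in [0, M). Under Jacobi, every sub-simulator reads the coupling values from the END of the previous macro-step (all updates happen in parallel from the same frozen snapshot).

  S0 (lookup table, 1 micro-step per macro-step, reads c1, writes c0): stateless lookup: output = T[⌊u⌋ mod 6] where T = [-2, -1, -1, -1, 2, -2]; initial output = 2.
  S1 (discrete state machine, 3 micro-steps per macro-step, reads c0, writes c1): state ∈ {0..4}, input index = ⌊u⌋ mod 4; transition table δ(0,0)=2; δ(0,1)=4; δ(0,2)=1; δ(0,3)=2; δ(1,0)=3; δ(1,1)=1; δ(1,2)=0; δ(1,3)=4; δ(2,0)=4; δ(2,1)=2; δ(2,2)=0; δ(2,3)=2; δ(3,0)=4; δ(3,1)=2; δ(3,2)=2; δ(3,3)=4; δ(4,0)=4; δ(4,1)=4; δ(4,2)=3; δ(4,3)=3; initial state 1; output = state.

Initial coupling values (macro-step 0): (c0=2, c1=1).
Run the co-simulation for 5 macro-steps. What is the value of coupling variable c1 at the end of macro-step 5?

macro 1: S0 reads c1=1 → after 1×micro: -1; S1 reads c0=2 → after 3×micro: 0 ⇒ (c0=-1, c1=0)
macro 2: S0 reads c1=0 → after 1×micro: -2; S1 reads c0=-1 → after 3×micro: 2 ⇒ (c0=-2, c1=2)
macro 3: S0 reads c1=2 → after 1×micro: -1; S1 reads c0=-2 → after 3×micro: 0 ⇒ (c0=-1, c1=0)
macro 4: S0 reads c1=0 → after 1×micro: -2; S1 reads c0=-1 → after 3×micro: 2 ⇒ (c0=-2, c1=2)
macro 5: S0 reads c1=2 → after 1×micro: -1; S1 reads c0=-2 → after 3×micro: 0 ⇒ (c0=-1, c1=0)

c1 at macro-step 5 = 0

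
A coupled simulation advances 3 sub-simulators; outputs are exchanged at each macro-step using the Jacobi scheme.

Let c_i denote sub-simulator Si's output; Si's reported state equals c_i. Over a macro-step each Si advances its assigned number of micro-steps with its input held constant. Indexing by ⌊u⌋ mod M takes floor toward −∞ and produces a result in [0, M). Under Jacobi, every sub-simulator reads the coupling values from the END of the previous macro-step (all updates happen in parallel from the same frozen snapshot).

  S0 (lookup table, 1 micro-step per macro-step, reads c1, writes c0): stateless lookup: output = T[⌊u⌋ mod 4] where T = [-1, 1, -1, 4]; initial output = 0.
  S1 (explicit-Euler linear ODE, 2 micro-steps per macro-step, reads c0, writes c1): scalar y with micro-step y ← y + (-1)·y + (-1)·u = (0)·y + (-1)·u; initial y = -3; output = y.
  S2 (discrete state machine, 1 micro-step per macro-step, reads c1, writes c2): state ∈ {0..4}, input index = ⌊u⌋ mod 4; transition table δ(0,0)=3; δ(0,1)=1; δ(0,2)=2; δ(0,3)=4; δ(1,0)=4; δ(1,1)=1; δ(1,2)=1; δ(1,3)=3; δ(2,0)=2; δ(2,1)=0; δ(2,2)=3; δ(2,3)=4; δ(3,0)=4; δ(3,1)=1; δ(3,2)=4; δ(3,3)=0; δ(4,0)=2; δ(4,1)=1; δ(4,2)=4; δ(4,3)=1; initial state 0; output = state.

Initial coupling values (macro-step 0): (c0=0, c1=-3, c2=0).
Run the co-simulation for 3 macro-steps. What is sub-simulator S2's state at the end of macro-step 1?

S2 state at macro-step 1 = 1

macro 1: S0 reads c1=-3 → after 1×micro: 1; S1 reads c0=0 → after 2×micro: 0; S2 reads c1=-3 → after 1×micro: 1 ⇒ (c0=1, c1=0, c2=1)
macro 2: S0 reads c1=0 → after 1×micro: -1; S1 reads c0=1 → after 2×micro: -1; S2 reads c1=0 → after 1×micro: 4 ⇒ (c0=-1, c1=-1, c2=4)
macro 3: S0 reads c1=-1 → after 1×micro: 4; S1 reads c0=-1 → after 2×micro: 1; S2 reads c1=-1 → after 1×micro: 1 ⇒ (c0=4, c1=1, c2=1)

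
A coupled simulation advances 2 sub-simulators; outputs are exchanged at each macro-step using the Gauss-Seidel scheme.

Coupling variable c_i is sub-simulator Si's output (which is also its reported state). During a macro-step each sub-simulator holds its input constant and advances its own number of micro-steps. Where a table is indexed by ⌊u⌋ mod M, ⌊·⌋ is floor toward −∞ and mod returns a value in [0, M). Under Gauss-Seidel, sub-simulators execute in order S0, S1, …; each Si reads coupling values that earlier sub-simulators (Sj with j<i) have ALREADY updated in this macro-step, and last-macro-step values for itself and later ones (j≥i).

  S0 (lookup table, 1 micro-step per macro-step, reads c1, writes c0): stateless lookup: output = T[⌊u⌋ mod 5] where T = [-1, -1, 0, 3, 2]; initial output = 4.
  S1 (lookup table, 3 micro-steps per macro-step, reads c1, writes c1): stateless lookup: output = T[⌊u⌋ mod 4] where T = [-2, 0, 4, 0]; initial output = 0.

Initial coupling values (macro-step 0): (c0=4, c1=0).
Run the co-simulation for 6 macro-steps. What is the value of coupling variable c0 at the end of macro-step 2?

macro 1: S0 reads c1=0 → after 1×micro: -1; S1 reads c1=0 → after 3×micro: -2 ⇒ (c0=-1, c1=-2)
macro 2: S0 reads c1=-2 → after 1×micro: 3; S1 reads c1=-2 → after 3×micro: 4 ⇒ (c0=3, c1=4)
macro 3: S0 reads c1=4 → after 1×micro: 2; S1 reads c1=4 → after 3×micro: -2 ⇒ (c0=2, c1=-2)
macro 4: S0 reads c1=-2 → after 1×micro: 3; S1 reads c1=-2 → after 3×micro: 4 ⇒ (c0=3, c1=4)
macro 5: S0 reads c1=4 → after 1×micro: 2; S1 reads c1=4 → after 3×micro: -2 ⇒ (c0=2, c1=-2)
macro 6: S0 reads c1=-2 → after 1×micro: 3; S1 reads c1=-2 → after 3×micro: 4 ⇒ (c0=3, c1=4)

c0 at macro-step 2 = 3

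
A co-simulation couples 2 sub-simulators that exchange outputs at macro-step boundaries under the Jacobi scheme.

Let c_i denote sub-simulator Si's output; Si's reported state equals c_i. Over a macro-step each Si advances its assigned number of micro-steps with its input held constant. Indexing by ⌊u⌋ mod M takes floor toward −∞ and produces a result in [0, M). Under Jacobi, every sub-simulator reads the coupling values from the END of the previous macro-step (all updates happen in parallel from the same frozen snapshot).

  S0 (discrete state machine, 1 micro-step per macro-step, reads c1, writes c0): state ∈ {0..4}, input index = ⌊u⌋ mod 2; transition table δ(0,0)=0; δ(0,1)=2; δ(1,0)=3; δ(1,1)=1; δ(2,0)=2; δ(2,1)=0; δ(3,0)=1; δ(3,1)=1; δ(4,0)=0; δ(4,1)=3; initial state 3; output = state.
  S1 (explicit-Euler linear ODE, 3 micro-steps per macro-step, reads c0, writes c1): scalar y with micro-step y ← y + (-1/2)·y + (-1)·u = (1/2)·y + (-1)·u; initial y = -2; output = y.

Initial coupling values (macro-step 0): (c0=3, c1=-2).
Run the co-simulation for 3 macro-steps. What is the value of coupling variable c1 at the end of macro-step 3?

macro 1: S0 reads c1=-2 → after 1×micro: 1; S1 reads c0=3 → after 3×micro: -11/2 ⇒ (c0=1, c1=-11/2)
macro 2: S0 reads c1=-11/2 → after 1×micro: 3; S1 reads c0=1 → after 3×micro: -39/16 ⇒ (c0=3, c1=-39/16)
macro 3: S0 reads c1=-39/16 → after 1×micro: 1; S1 reads c0=3 → after 3×micro: -711/128 ⇒ (c0=1, c1=-711/128)

c1 at macro-step 3 = -711/128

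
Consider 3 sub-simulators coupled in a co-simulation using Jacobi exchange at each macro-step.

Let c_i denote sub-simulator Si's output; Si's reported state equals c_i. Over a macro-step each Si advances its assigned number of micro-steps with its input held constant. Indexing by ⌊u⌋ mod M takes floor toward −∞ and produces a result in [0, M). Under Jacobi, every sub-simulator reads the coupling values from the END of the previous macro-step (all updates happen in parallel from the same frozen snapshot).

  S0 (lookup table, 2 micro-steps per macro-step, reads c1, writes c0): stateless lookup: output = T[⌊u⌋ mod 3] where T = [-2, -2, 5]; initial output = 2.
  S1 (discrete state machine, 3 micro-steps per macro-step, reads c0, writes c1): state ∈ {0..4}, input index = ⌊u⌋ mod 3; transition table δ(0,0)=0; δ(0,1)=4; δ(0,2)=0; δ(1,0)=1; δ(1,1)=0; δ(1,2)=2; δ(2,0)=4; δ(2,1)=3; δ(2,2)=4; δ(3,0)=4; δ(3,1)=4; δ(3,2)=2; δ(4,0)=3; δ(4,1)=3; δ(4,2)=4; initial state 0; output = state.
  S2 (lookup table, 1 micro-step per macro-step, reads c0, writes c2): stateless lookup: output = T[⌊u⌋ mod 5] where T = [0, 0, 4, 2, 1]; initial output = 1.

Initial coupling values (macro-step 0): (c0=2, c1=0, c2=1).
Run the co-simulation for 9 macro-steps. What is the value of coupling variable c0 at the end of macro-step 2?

c0 at macro-step 2 = -2

macro 1: S0 reads c1=0 → after 2×micro: -2; S1 reads c0=2 → after 3×micro: 0; S2 reads c0=2 → after 1×micro: 4 ⇒ (c0=-2, c1=0, c2=4)
macro 2: S0 reads c1=0 → after 2×micro: -2; S1 reads c0=-2 → after 3×micro: 4; S2 reads c0=-2 → after 1×micro: 2 ⇒ (c0=-2, c1=4, c2=2)
macro 3: S0 reads c1=4 → after 2×micro: -2; S1 reads c0=-2 → after 3×micro: 3; S2 reads c0=-2 → after 1×micro: 2 ⇒ (c0=-2, c1=3, c2=2)
macro 4: S0 reads c1=3 → after 2×micro: -2; S1 reads c0=-2 → after 3×micro: 4; S2 reads c0=-2 → after 1×micro: 2 ⇒ (c0=-2, c1=4, c2=2)
macro 5: S0 reads c1=4 → after 2×micro: -2; S1 reads c0=-2 → after 3×micro: 3; S2 reads c0=-2 → after 1×micro: 2 ⇒ (c0=-2, c1=3, c2=2)
macro 6: S0 reads c1=3 → after 2×micro: -2; S1 reads c0=-2 → after 3×micro: 4; S2 reads c0=-2 → after 1×micro: 2 ⇒ (c0=-2, c1=4, c2=2)
macro 7: S0 reads c1=4 → after 2×micro: -2; S1 reads c0=-2 → after 3×micro: 3; S2 reads c0=-2 → after 1×micro: 2 ⇒ (c0=-2, c1=3, c2=2)
macro 8: S0 reads c1=3 → after 2×micro: -2; S1 reads c0=-2 → after 3×micro: 4; S2 reads c0=-2 → after 1×micro: 2 ⇒ (c0=-2, c1=4, c2=2)
macro 9: S0 reads c1=4 → after 2×micro: -2; S1 reads c0=-2 → after 3×micro: 3; S2 reads c0=-2 → after 1×micro: 2 ⇒ (c0=-2, c1=3, c2=2)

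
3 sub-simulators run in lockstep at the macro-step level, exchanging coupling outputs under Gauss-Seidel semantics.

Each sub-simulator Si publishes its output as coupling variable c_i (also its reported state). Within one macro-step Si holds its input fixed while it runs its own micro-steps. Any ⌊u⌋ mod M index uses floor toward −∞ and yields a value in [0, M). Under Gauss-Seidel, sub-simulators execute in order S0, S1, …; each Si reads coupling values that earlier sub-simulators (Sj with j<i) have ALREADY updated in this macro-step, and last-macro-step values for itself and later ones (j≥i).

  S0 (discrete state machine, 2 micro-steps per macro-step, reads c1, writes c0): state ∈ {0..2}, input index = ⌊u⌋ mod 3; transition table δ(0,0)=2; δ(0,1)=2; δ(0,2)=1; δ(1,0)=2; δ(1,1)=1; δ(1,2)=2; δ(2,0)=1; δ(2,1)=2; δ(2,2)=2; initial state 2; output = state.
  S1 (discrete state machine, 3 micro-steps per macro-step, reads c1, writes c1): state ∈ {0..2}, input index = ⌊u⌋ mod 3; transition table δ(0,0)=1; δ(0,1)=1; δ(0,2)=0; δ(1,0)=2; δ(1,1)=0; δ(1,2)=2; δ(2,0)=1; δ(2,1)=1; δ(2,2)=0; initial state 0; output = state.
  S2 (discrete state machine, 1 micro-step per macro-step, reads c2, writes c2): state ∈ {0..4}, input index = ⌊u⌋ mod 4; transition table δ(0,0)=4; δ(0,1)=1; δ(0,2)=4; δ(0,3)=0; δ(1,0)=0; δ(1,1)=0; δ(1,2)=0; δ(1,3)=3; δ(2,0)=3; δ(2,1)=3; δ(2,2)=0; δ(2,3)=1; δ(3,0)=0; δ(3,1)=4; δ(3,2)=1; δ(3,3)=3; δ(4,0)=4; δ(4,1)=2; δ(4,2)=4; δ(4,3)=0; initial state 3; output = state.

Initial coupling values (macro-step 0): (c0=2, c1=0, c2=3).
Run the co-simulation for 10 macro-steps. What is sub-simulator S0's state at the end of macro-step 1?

macro 1: S0 reads c1=0 → after 2×micro: 2; S1 reads c1=0 → after 3×micro: 1; S2 reads c2=3 → after 1×micro: 3 ⇒ (c0=2, c1=1, c2=3)
macro 2: S0 reads c1=1 → after 2×micro: 2; S1 reads c1=1 → after 3×micro: 0; S2 reads c2=3 → after 1×micro: 3 ⇒ (c0=2, c1=0, c2=3)
macro 3: S0 reads c1=0 → after 2×micro: 2; S1 reads c1=0 → after 3×micro: 1; S2 reads c2=3 → after 1×micro: 3 ⇒ (c0=2, c1=1, c2=3)
macro 4: S0 reads c1=1 → after 2×micro: 2; S1 reads c1=1 → after 3×micro: 0; S2 reads c2=3 → after 1×micro: 3 ⇒ (c0=2, c1=0, c2=3)
macro 5: S0 reads c1=0 → after 2×micro: 2; S1 reads c1=0 → after 3×micro: 1; S2 reads c2=3 → after 1×micro: 3 ⇒ (c0=2, c1=1, c2=3)
macro 6: S0 reads c1=1 → after 2×micro: 2; S1 reads c1=1 → after 3×micro: 0; S2 reads c2=3 → after 1×micro: 3 ⇒ (c0=2, c1=0, c2=3)
macro 7: S0 reads c1=0 → after 2×micro: 2; S1 reads c1=0 → after 3×micro: 1; S2 reads c2=3 → after 1×micro: 3 ⇒ (c0=2, c1=1, c2=3)
macro 8: S0 reads c1=1 → after 2×micro: 2; S1 reads c1=1 → after 3×micro: 0; S2 reads c2=3 → after 1×micro: 3 ⇒ (c0=2, c1=0, c2=3)
macro 9: S0 reads c1=0 → after 2×micro: 2; S1 reads c1=0 → after 3×micro: 1; S2 reads c2=3 → after 1×micro: 3 ⇒ (c0=2, c1=1, c2=3)
macro 10: S0 reads c1=1 → after 2×micro: 2; S1 reads c1=1 → after 3×micro: 0; S2 reads c2=3 → after 1×micro: 3 ⇒ (c0=2, c1=0, c2=3)

S0 state at macro-step 1 = 2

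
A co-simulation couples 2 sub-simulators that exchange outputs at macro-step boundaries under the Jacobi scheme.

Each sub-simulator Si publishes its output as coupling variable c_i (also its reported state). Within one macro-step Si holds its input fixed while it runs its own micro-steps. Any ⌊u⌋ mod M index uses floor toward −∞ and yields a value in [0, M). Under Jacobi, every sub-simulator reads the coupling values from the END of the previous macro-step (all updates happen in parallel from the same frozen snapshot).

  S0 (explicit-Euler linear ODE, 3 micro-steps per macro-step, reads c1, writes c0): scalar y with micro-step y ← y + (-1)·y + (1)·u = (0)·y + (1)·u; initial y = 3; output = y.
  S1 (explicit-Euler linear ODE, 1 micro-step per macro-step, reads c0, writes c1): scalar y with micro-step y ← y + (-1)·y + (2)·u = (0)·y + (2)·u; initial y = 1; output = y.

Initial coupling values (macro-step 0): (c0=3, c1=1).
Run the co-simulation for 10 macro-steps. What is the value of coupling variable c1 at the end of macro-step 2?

c1 at macro-step 2 = 2

macro 1: S0 reads c1=1 → after 3×micro: 1; S1 reads c0=3 → after 1×micro: 6 ⇒ (c0=1, c1=6)
macro 2: S0 reads c1=6 → after 3×micro: 6; S1 reads c0=1 → after 1×micro: 2 ⇒ (c0=6, c1=2)
macro 3: S0 reads c1=2 → after 3×micro: 2; S1 reads c0=6 → after 1×micro: 12 ⇒ (c0=2, c1=12)
macro 4: S0 reads c1=12 → after 3×micro: 12; S1 reads c0=2 → after 1×micro: 4 ⇒ (c0=12, c1=4)
macro 5: S0 reads c1=4 → after 3×micro: 4; S1 reads c0=12 → after 1×micro: 24 ⇒ (c0=4, c1=24)
macro 6: S0 reads c1=24 → after 3×micro: 24; S1 reads c0=4 → after 1×micro: 8 ⇒ (c0=24, c1=8)
macro 7: S0 reads c1=8 → after 3×micro: 8; S1 reads c0=24 → after 1×micro: 48 ⇒ (c0=8, c1=48)
macro 8: S0 reads c1=48 → after 3×micro: 48; S1 reads c0=8 → after 1×micro: 16 ⇒ (c0=48, c1=16)
macro 9: S0 reads c1=16 → after 3×micro: 16; S1 reads c0=48 → after 1×micro: 96 ⇒ (c0=16, c1=96)
macro 10: S0 reads c1=96 → after 3×micro: 96; S1 reads c0=16 → after 1×micro: 32 ⇒ (c0=96, c1=32)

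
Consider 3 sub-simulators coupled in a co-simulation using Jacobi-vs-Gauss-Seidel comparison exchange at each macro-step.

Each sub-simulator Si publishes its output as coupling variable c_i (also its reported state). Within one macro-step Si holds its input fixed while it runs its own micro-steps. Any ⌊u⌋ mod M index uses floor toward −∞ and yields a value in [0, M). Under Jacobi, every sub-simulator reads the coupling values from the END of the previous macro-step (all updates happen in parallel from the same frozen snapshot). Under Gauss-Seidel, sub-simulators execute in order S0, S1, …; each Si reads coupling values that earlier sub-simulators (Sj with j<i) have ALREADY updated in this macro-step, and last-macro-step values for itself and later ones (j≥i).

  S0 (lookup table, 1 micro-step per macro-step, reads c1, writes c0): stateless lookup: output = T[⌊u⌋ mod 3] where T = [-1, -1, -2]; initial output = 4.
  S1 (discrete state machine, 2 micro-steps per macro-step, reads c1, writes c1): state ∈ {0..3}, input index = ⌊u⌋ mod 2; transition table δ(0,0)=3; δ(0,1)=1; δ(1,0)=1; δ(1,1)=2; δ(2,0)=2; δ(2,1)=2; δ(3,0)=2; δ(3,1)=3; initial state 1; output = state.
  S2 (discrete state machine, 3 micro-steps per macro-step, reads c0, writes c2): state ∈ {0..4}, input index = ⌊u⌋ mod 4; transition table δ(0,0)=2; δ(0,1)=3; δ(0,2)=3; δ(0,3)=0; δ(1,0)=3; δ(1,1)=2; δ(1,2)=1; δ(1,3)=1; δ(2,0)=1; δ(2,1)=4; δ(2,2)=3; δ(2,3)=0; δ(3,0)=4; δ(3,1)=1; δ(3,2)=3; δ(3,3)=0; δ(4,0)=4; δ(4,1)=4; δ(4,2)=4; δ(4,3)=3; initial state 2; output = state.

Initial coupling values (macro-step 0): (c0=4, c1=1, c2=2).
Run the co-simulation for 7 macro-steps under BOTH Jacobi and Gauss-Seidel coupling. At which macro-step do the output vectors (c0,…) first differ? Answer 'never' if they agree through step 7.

first divergence at macro-step: 1

[Jacobi] macro 1: S0 reads c1=1 → after 1×micro: -1; S1 reads c1=1 → after 2×micro: 2; S2 reads c0=4 → after 3×micro: 4 ⇒ (c0=-1, c1=2, c2=4)
[Jacobi] macro 2: S0 reads c1=2 → after 1×micro: -2; S1 reads c1=2 → after 2×micro: 2; S2 reads c0=-1 → after 3×micro: 0 ⇒ (c0=-2, c1=2, c2=0)
[Jacobi] macro 3: S0 reads c1=2 → after 1×micro: -2; S1 reads c1=2 → after 2×micro: 2; S2 reads c0=-2 → after 3×micro: 3 ⇒ (c0=-2, c1=2, c2=3)
[Jacobi] macro 4: S0 reads c1=2 → after 1×micro: -2; S1 reads c1=2 → after 2×micro: 2; S2 reads c0=-2 → after 3×micro: 3 ⇒ (c0=-2, c1=2, c2=3)
[Jacobi] macro 5: S0 reads c1=2 → after 1×micro: -2; S1 reads c1=2 → after 2×micro: 2; S2 reads c0=-2 → after 3×micro: 3 ⇒ (c0=-2, c1=2, c2=3)
[Jacobi] macro 6: S0 reads c1=2 → after 1×micro: -2; S1 reads c1=2 → after 2×micro: 2; S2 reads c0=-2 → after 3×micro: 3 ⇒ (c0=-2, c1=2, c2=3)
[Jacobi] macro 7: S0 reads c1=2 → after 1×micro: -2; S1 reads c1=2 → after 2×micro: 2; S2 reads c0=-2 → after 3×micro: 3 ⇒ (c0=-2, c1=2, c2=3)
[Gauss-Seidel] macro 1: S0 reads c1=1 → after 1×micro: -1; S1 reads c1=1 → after 2×micro: 2; S2 reads c0=-1 → after 3×micro: 0 ⇒ (c0=-1, c1=2, c2=0)
[Gauss-Seidel] macro 2: S0 reads c1=2 → after 1×micro: -2; S1 reads c1=2 → after 2×micro: 2; S2 reads c0=-2 → after 3×micro: 3 ⇒ (c0=-2, c1=2, c2=3)
[Gauss-Seidel] macro 3: S0 reads c1=2 → after 1×micro: -2; S1 reads c1=2 → after 2×micro: 2; S2 reads c0=-2 → after 3×micro: 3 ⇒ (c0=-2, c1=2, c2=3)
[Gauss-Seidel] macro 4: S0 reads c1=2 → after 1×micro: -2; S1 reads c1=2 → after 2×micro: 2; S2 reads c0=-2 → after 3×micro: 3 ⇒ (c0=-2, c1=2, c2=3)
[Gauss-Seidel] macro 5: S0 reads c1=2 → after 1×micro: -2; S1 reads c1=2 → after 2×micro: 2; S2 reads c0=-2 → after 3×micro: 3 ⇒ (c0=-2, c1=2, c2=3)
[Gauss-Seidel] macro 6: S0 reads c1=2 → after 1×micro: -2; S1 reads c1=2 → after 2×micro: 2; S2 reads c0=-2 → after 3×micro: 3 ⇒ (c0=-2, c1=2, c2=3)
[Gauss-Seidel] macro 7: S0 reads c1=2 → after 1×micro: -2; S1 reads c1=2 → after 2×micro: 2; S2 reads c0=-2 → after 3×micro: 3 ⇒ (c0=-2, c1=2, c2=3)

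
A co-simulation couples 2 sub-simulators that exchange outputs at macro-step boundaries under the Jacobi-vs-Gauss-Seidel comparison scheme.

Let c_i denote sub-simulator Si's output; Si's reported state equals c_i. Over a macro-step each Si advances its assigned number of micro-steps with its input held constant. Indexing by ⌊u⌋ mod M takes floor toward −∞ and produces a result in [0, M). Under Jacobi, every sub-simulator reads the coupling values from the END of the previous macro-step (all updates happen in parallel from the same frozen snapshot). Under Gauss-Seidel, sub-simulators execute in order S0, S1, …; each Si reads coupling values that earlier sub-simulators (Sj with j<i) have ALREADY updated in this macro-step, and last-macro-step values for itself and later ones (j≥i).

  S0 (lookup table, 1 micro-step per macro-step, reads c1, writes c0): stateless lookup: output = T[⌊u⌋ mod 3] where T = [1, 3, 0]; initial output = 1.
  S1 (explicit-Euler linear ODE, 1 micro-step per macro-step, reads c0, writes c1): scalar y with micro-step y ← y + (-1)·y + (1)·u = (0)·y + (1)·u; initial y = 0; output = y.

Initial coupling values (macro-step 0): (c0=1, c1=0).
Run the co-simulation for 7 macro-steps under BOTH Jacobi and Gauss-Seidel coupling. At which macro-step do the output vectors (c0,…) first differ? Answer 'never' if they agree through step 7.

[Jacobi] macro 1: S0 reads c1=0 → after 1×micro: 1; S1 reads c0=1 → after 1×micro: 1 ⇒ (c0=1, c1=1)
[Jacobi] macro 2: S0 reads c1=1 → after 1×micro: 3; S1 reads c0=1 → after 1×micro: 1 ⇒ (c0=3, c1=1)
[Jacobi] macro 3: S0 reads c1=1 → after 1×micro: 3; S1 reads c0=3 → after 1×micro: 3 ⇒ (c0=3, c1=3)
[Jacobi] macro 4: S0 reads c1=3 → after 1×micro: 1; S1 reads c0=3 → after 1×micro: 3 ⇒ (c0=1, c1=3)
[Jacobi] macro 5: S0 reads c1=3 → after 1×micro: 1; S1 reads c0=1 → after 1×micro: 1 ⇒ (c0=1, c1=1)
[Jacobi] macro 6: S0 reads c1=1 → after 1×micro: 3; S1 reads c0=1 → after 1×micro: 1 ⇒ (c0=3, c1=1)
[Jacobi] macro 7: S0 reads c1=1 → after 1×micro: 3; S1 reads c0=3 → after 1×micro: 3 ⇒ (c0=3, c1=3)
[Gauss-Seidel] macro 1: S0 reads c1=0 → after 1×micro: 1; S1 reads c0=1 → after 1×micro: 1 ⇒ (c0=1, c1=1)
[Gauss-Seidel] macro 2: S0 reads c1=1 → after 1×micro: 3; S1 reads c0=3 → after 1×micro: 3 ⇒ (c0=3, c1=3)
[Gauss-Seidel] macro 3: S0 reads c1=3 → after 1×micro: 1; S1 reads c0=1 → after 1×micro: 1 ⇒ (c0=1, c1=1)
[Gauss-Seidel] macro 4: S0 reads c1=1 → after 1×micro: 3; S1 reads c0=3 → after 1×micro: 3 ⇒ (c0=3, c1=3)
[Gauss-Seidel] macro 5: S0 reads c1=3 → after 1×micro: 1; S1 reads c0=1 → after 1×micro: 1 ⇒ (c0=1, c1=1)
[Gauss-Seidel] macro 6: S0 reads c1=1 → after 1×micro: 3; S1 reads c0=3 → after 1×micro: 3 ⇒ (c0=3, c1=3)
[Gauss-Seidel] macro 7: S0 reads c1=3 → after 1×micro: 1; S1 reads c0=1 → after 1×micro: 1 ⇒ (c0=1, c1=1)

first divergence at macro-step: 2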